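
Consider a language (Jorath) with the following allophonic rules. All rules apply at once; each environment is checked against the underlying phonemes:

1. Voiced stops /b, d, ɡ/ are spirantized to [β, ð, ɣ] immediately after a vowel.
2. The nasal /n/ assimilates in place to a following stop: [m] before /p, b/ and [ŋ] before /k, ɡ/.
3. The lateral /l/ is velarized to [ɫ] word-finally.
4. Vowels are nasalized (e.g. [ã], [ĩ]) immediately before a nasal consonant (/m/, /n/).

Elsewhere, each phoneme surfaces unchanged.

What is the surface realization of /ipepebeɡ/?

/i/ (word-initial): rule 4 targets it, but not before a nasal consonant → unchanged [i].
/e/ (between /p/ and /p/): rule 4 targets it, but not before a nasal consonant → unchanged [e].
/e/ — between /p/ and /b/; rule 4 does not apply here → [e].
/b/ (between /e/ and /e/): immediately after a vowel, so rule 1 applies → [β].
/e/ (between /b/ and /ɡ/) is in the target of rule 4 but the environment (before a nasal consonant) is not met → [e].
/ɡ/ meets the environment for rule 1 (immediately after a vowel) → [ɣ].

[ipepeβeɣ]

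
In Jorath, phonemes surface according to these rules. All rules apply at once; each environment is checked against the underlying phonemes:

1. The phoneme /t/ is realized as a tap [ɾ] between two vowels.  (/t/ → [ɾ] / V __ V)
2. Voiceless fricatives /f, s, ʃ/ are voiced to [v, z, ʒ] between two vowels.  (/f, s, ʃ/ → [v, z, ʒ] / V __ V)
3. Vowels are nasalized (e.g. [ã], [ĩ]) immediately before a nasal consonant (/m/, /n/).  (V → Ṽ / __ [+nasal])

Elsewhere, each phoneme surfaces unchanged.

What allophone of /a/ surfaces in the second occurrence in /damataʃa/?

[a]

/a/ (between /m/ and /t/) is in the target of rule 3 but the environment (before a nasal consonant) is not met → [a].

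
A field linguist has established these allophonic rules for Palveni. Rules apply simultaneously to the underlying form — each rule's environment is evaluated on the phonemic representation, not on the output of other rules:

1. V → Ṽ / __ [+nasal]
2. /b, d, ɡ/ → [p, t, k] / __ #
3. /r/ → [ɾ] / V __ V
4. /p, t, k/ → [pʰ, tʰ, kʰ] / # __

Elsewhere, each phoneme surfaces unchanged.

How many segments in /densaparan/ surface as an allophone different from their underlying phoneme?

Segments that undergo a rule: /e/ → [ẽ] (rule 1); /r/ → [ɾ] (rule 3); /a/ → [ã] (rule 1).
All other segments surface unchanged.

3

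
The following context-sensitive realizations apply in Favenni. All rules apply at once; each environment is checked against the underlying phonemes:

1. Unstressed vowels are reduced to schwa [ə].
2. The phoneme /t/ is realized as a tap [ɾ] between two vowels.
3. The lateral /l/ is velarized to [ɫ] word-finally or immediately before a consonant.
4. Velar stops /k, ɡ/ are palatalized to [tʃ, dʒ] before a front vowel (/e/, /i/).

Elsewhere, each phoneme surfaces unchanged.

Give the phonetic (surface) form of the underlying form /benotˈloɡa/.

[bənətˈloɡə]

/b/ — not in any rule's target class → [b].
/e/ (between /b/ and /n/) occurs in an unstressed syllable → [ə] by rule 1.
/n/ — not in any rule's target class → [n].
/o/ meets the environment for rule 1 (in an unstressed syllable) → [ə].
/t/ — between /o/ and /l/; rule 2 does not apply here → [t].
/l/ (between /t/ and /o/): rule 3 targets it, but not word-finally or immediately before a consonant → unchanged [l].
/o/ (between /l/ and /ɡ/): rule 1 targets it, but not in an unstressed syllable → unchanged [o].
/ɡ/ (between /o/ and /a/) fails the environment for rule 4, so it stays [ɡ].
/a/ (word-final) occurs in an unstressed syllable → [ə] by rule 1.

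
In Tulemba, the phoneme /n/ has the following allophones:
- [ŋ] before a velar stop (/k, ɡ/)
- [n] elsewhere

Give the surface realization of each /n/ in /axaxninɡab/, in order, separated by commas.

Occurrence 1 (position 5): no conditioning environment matches → elsewhere allophone [n].
Occurrence 2 (position 7): before a velar stop → [ŋ].

[n], [ŋ]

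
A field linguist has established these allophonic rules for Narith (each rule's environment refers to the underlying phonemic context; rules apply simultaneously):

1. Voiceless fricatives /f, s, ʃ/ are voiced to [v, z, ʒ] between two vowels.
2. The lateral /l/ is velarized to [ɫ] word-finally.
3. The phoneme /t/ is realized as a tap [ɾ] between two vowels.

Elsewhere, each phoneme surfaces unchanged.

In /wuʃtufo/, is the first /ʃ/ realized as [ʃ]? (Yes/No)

/ʃ/ (between /u/ and /t/) is in the target of rule 1 but the environment (between two vowels) is not met → [ʃ].
The actual realization is [ʃ], which matches [ʃ].

Yes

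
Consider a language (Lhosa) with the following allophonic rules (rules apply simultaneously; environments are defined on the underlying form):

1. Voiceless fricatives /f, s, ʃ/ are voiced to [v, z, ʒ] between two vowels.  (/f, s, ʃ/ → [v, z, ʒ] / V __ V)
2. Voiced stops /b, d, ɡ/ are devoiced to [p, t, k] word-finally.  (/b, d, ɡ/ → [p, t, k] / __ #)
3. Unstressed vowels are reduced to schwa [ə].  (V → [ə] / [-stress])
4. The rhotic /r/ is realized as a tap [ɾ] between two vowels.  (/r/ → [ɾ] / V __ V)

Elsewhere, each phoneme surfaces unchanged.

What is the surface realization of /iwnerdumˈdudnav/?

[əwnərdəmˈdudnəv]

Rule 3 applies to /i/ (word-initial: in an unstressed syllable) → [ə].
/w/ (between /i/ and /n/) is unaffected → [w].
/n/ — not in any rule's target class → [n].
/e/ (between /n/ and /r/): in an unstressed syllable, so rule 3 applies → [ə].
/r/ — between /e/ and /d/; rule 4 does not apply here → [r].
/d/ (between /r/ and /u/) fails the environment for rule 2, so it stays [d].
/u/ (between /d/ and /m/) occurs in an unstressed syllable → [ə] by rule 3.
/m/ (between /u/ and /d/) is unaffected → [m].
/d/ — between /m/ and /u/; rule 2 does not apply here → [d].
/u/ (between /d/ and /d/) fails the environment for rule 3, so it stays [u].
/d/ (between /u/ and /n/): rule 2 targets it, but not word-finally → unchanged [d].
/n/ stays [n].
/a/ — between /n/ and /v/, in an unstressed syllable — surfaces as [ə] (rule 3).
/v/ — not in any rule's target class → [v].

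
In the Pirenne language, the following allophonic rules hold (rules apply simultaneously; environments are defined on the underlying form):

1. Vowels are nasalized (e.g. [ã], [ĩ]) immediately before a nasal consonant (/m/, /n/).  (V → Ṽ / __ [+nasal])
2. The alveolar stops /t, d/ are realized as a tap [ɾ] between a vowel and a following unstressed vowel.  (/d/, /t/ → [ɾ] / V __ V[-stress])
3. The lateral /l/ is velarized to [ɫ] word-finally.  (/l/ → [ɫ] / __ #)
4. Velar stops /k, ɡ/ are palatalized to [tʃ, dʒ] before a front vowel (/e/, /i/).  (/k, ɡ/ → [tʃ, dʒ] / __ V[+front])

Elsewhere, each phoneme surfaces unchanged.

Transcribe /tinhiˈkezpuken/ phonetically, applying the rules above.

/t/ (word-initial) fails the environment for rule 2, so it stays [t].
/i/ — between /t/ and /n/, before a nasal consonant — surfaces as [ĩ] (rule 1).
/n/ stays [n].
/h/ stays [h].
/i/ (between /h/ and /k/): rule 1 targets it, but not before a nasal consonant → unchanged [i].
Rule 4 applies to /k/ (between /i/ and /e/: before a front vowel) → [tʃ].
/e/ — between /k/ and /z/; rule 1 does not apply here → [e].
/z/ (between /e/ and /p/) is unaffected → [z].
/p/ stays [p].
/u/ (between /p/ and /k/) fails the environment for rule 1, so it stays [u].
/k/ (between /u/ and /e/) occurs before a front vowel → [tʃ] by rule 4.
Rule 1 applies to /e/ (between /k/ and /n/: before a nasal consonant) → [ẽ].
/n/ (word-final): no rule targets it → [n].

[tĩnhiˈtʃezputʃẽn]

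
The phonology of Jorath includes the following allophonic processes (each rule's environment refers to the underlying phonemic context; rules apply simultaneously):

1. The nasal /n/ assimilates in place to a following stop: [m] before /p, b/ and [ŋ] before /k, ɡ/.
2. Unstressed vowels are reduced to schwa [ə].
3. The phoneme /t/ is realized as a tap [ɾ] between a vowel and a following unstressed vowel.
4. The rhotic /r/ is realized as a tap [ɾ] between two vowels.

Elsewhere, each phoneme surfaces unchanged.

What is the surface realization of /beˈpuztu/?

/b/ stays [b].
/e/ (between /b/ and /p/) occurs in an unstressed syllable → [ə] by rule 2.
/p/ (between /e/ and /u/) is unaffected → [p].
/u/ (between /p/ and /z/): rule 2 targets it, but not in an unstressed syllable → unchanged [u].
/z/ (between /u/ and /t/): no rule targets it → [z].
/t/ (between /z/ and /u/): rule 3 targets it, but not between a vowel and a following unstressed vowel → unchanged [t].
Rule 2 applies to /u/ (word-final: in an unstressed syllable) → [ə].

[bəˈpuztə]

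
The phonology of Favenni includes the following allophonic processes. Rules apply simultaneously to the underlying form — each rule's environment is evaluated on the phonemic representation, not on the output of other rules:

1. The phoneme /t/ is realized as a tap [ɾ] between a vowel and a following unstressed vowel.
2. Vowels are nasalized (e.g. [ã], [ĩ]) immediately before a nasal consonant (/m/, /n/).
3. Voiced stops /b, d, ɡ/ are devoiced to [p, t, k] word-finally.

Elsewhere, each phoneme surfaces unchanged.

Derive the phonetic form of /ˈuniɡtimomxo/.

/u/ meets the environment for rule 2 (before a nasal consonant) → [ũ].
/n/ stays [n].
/i/ — between /n/ and /ɡ/; rule 2 does not apply here → [i].
/ɡ/ (between /i/ and /t/) is in the target of rule 3 but the environment (word-finally) is not met → [ɡ].
/t/ (between /ɡ/ and /i/): rule 1 targets it, but not between a vowel and a following unstressed vowel → unchanged [t].
/i/ meets the environment for rule 2 (before a nasal consonant) → [ĩ].
/m/ (between /i/ and /o/): no rule targets it → [m].
/o/ meets the environment for rule 2 (before a nasal consonant) → [õ].
/m/ (between /o/ and /x/): no rule targets it → [m].
/x/ stays [x].
/o/ — word-final; rule 2 does not apply here → [o].

[ˈũniɡtĩmõmxo]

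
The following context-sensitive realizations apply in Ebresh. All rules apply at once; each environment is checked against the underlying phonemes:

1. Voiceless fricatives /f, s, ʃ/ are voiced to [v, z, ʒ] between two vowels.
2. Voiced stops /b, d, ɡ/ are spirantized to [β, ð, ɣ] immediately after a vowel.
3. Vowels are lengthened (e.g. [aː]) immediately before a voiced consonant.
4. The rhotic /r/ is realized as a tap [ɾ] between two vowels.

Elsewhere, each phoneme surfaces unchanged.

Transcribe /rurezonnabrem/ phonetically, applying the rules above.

[ruːɾeːzoːnnaːβreːm]

/r/ — word-initial; rule 4 does not apply here → [r].
/u/ — between /r/ and /r/, before a voiced consonant — surfaces as [uː] (rule 3).
/r/ meets the environment for rule 4 (between two vowels) → [ɾ].
/e/ — between /r/ and /z/, before a voiced consonant — surfaces as [eː] (rule 3).
/z/ stays [z].
/o/ (between /z/ and /n/): before a voiced consonant, so rule 3 applies → [oː].
/n/ — not in any rule's target class → [n].
/n/ — not in any rule's target class → [n].
/a/ meets the environment for rule 3 (before a voiced consonant) → [aː].
/b/ (between /a/ and /r/) occurs immediately after a vowel → [β] by rule 2.
/r/ (between /b/ and /e/): rule 4 targets it, but not between two vowels → unchanged [r].
/e/ — between /r/ and /m/, before a voiced consonant — surfaces as [eː] (rule 3).
/m/ (word-final) is unaffected → [m].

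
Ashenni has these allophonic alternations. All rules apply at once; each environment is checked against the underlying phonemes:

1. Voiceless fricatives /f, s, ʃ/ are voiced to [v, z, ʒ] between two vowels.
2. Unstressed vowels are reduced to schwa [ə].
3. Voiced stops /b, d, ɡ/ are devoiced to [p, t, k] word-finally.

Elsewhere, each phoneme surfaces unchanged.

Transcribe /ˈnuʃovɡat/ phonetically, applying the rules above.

/n/ stays [n].
/u/ (between /n/ and /ʃ/) fails the environment for rule 2, so it stays [u].
/ʃ/ — between /u/ and /o/, between two vowels — surfaces as [ʒ] (rule 1).
/o/ — between /ʃ/ and /v/, in an unstressed syllable — surfaces as [ə] (rule 2).
/v/ — not in any rule's target class → [v].
/ɡ/ (between /v/ and /a/): rule 3 targets it, but not word-finally → unchanged [ɡ].
/a/ (between /ɡ/ and /t/): in an unstressed syllable, so rule 2 applies → [ə].
/t/ (word-final): no rule targets it → [t].

[ˈnuʒəvɡət]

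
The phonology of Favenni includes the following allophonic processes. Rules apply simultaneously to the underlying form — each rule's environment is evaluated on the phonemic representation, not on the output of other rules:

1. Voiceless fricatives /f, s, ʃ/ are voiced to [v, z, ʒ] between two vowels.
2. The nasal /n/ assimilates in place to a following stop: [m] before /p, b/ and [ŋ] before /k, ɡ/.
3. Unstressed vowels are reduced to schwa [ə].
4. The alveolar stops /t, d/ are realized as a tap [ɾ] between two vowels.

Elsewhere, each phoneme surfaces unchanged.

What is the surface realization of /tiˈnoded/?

[təˈnoɾəd]

/t/ (word-initial) fails the environment for rule 4, so it stays [t].
/i/ meets the environment for rule 3 (in an unstressed syllable) → [ə].
/n/ — between /i/ and /o/; rule 2 does not apply here → [n].
/o/ (between /n/ and /d/) is in the target of rule 3 but the environment (in an unstressed syllable) is not met → [o].
/d/ — between /o/ and /e/, between two vowels — surfaces as [ɾ] (rule 4).
/e/ meets the environment for rule 3 (in an unstressed syllable) → [ə].
/d/ (word-final): rule 4 targets it, but not between two vowels → unchanged [d].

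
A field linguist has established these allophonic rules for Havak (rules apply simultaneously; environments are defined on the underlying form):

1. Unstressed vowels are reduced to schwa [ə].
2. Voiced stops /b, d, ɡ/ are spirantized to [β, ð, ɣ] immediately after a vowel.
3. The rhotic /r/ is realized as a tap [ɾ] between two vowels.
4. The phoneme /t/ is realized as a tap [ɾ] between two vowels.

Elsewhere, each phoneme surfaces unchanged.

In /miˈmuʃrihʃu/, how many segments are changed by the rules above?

3

Segments that undergo a rule: /i/ → [ə] (rule 1); /i/ → [ə] (rule 1); /u/ → [ə] (rule 1).
All other segments surface unchanged.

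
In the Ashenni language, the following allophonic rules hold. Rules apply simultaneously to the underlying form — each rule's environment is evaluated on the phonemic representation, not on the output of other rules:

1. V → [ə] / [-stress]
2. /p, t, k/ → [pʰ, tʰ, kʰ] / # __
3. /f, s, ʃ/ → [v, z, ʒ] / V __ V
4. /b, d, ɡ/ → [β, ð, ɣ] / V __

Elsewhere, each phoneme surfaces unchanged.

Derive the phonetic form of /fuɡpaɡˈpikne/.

/f/ — word-initial; rule 3 does not apply here → [f].
/u/ (between /f/ and /ɡ/): in an unstressed syllable, so rule 1 applies → [ə].
/ɡ/ — between /u/ and /p/, immediately after a vowel — surfaces as [ɣ] (rule 4).
/p/ (between /ɡ/ and /a/) fails the environment for rule 2, so it stays [p].
Rule 1 applies to /a/ (between /p/ and /ɡ/: in an unstressed syllable) → [ə].
/ɡ/ (between /a/ and /p/) occurs immediately after a vowel → [ɣ] by rule 4.
/p/ (between /ɡ/ and /i/) fails the environment for rule 2, so it stays [p].
/i/ (between /p/ and /k/): rule 1 targets it, but not in an unstressed syllable → unchanged [i].
/k/ (between /i/ and /n/) fails the environment for rule 2, so it stays [k].
/n/ stays [n].
/e/ (word-final): in an unstressed syllable, so rule 1 applies → [ə].

[fəɣpəɣˈpiknə]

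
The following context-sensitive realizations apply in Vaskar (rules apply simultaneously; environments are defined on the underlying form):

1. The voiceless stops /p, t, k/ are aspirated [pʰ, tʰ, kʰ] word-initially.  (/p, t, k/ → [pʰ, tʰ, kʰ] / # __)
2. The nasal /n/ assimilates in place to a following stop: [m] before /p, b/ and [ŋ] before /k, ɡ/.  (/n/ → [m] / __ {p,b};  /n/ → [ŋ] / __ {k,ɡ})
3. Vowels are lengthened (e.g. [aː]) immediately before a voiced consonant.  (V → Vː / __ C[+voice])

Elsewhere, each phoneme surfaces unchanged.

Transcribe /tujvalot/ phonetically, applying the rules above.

/t/ (word-initial) occurs word-initially → [tʰ] by rule 1.
/u/ meets the environment for rule 3 (before a voiced consonant) → [uː].
/j/ (between /u/ and /v/) is unaffected → [j].
/v/ stays [v].
/a/ (between /v/ and /l/) occurs before a voiced consonant → [aː] by rule 3.
/l/ (between /a/ and /o/): no rule targets it → [l].
/o/ (between /l/ and /t/) fails the environment for rule 3, so it stays [o].
/t/ — word-final; rule 1 does not apply here → [t].

[tʰuːjvaːlot]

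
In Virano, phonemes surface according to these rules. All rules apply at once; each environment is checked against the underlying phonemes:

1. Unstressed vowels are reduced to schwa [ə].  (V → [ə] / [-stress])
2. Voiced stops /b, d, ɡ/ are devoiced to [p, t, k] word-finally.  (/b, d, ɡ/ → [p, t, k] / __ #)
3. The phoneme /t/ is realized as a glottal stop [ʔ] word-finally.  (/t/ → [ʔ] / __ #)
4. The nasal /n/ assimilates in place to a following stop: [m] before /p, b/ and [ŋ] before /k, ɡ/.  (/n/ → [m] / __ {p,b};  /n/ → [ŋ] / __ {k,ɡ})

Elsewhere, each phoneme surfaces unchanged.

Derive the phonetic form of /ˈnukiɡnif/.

[ˈnukəɡnəf]

/n/ (word-initial): rule 4 targets it, but not before a labial or velar stop → unchanged [n].
/u/ — between /n/ and /k/; rule 1 does not apply here → [u].
/k/ (between /u/ and /i/): no rule targets it → [k].
/i/ (between /k/ and /ɡ/): in an unstressed syllable, so rule 1 applies → [ə].
/ɡ/ — between /i/ and /n/; rule 2 does not apply here → [ɡ].
/n/ — between /ɡ/ and /i/; rule 4 does not apply here → [n].
/i/ (between /n/ and /f/) occurs in an unstressed syllable → [ə] by rule 1.
/f/ — not in any rule's target class → [f].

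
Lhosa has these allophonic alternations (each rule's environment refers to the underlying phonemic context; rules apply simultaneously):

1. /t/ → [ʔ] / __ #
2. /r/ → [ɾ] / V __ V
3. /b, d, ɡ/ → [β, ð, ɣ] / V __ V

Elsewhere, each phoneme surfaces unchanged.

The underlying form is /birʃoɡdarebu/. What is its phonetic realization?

[birʃoɡdaɾeβu]

/b/ (word-initial) is in the target of rule 3 but the environment (between two vowels) is not met → [b].
/r/ — between /i/ and /ʃ/; rule 2 does not apply here → [r].
/ɡ/ (between /o/ and /d/) fails the environment for rule 3, so it stays [ɡ].
/d/ (between /ɡ/ and /a/) fails the environment for rule 3, so it stays [d].
/r/ (between /a/ and /e/) occurs between two vowels → [ɾ] by rule 2.
Rule 3 applies to /b/ (between /e/ and /u/: between two vowels) → [β].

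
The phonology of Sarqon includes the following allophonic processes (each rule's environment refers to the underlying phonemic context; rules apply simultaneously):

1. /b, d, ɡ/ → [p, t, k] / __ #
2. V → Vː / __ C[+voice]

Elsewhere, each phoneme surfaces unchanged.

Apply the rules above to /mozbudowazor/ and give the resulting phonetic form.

[moːzbuːdoːwaːzoːr]

/o/ (between /m/ and /z/) occurs before a voiced consonant → [oː] by rule 2.
/b/ (between /z/ and /u/): rule 1 targets it, but not word-finally → unchanged [b].
Rule 2 applies to /u/ (between /b/ and /d/: before a voiced consonant) → [uː].
/d/ (between /u/ and /o/) is in the target of rule 1 but the environment (word-finally) is not met → [d].
/o/ (between /d/ and /w/): before a voiced consonant, so rule 2 applies → [oː].
/a/ (between /w/ and /z/): before a voiced consonant, so rule 2 applies → [aː].
/o/ (between /z/ and /r/) occurs before a voiced consonant → [oː] by rule 2.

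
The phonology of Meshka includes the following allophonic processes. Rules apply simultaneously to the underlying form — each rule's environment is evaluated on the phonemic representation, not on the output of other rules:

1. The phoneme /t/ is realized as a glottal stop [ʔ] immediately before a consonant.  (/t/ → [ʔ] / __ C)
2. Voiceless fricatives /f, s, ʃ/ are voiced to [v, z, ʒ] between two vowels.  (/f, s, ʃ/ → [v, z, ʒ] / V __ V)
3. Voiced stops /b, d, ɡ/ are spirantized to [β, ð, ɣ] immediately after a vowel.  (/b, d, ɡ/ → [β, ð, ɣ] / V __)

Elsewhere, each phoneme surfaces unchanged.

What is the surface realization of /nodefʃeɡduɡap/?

[noðefʃeɣduɣap]

/n/ stays [n].
/o/ stays [o].
/d/ (between /o/ and /e/) occurs immediately after a vowel → [ð] by rule 3.
/e/ (between /d/ and /f/): no rule targets it → [e].
/f/ (between /e/ and /ʃ/) fails the environment for rule 2, so it stays [f].
/ʃ/ — between /f/ and /e/; rule 2 does not apply here → [ʃ].
/e/ — not in any rule's target class → [e].
/ɡ/ (between /e/ and /d/): immediately after a vowel, so rule 3 applies → [ɣ].
/d/ (between /ɡ/ and /u/) is in the target of rule 3 but the environment (immediately after a vowel) is not met → [d].
/u/ (between /d/ and /ɡ/): no rule targets it → [u].
Rule 3 applies to /ɡ/ (between /u/ and /a/: immediately after a vowel) → [ɣ].
/a/ (between /ɡ/ and /p/): no rule targets it → [a].
/p/ stays [p].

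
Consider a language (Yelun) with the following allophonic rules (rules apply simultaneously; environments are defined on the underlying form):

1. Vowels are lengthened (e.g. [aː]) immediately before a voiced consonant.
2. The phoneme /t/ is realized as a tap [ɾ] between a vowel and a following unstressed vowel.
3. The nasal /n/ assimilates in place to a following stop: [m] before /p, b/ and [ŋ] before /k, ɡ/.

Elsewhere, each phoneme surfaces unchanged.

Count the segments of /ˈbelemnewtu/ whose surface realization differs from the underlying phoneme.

3

Segments that undergo a rule: /e/ → [eː] (rule 1); /e/ → [eː] (rule 1); /e/ → [eː] (rule 1).
All other segments surface unchanged.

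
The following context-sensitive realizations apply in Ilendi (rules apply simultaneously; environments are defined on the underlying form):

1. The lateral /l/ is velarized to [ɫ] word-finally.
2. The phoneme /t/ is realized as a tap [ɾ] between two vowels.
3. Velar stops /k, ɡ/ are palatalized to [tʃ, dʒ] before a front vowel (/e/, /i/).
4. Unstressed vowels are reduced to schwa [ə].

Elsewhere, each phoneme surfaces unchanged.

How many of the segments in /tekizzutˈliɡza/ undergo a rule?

Segments that undergo a rule: /e/ → [ə] (rule 4); /k/ → [tʃ] (rule 3); /i/ → [ə] (rule 4); /u/ → [ə] (rule 4); /a/ → [ə] (rule 4).
All other segments surface unchanged.

5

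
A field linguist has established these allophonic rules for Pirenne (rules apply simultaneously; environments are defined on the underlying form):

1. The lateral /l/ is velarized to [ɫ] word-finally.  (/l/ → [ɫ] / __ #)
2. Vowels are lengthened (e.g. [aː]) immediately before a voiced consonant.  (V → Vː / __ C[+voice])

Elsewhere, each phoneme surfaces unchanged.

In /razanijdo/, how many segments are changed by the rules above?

3

Segments that undergo a rule: /a/ → [aː] (rule 2); /a/ → [aː] (rule 2); /i/ → [iː] (rule 2).
All other segments surface unchanged.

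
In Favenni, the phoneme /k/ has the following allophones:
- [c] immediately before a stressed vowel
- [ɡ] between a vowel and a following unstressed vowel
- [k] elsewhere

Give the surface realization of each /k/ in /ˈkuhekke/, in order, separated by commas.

Occurrence 1 (position 1): immediately before a stressed vowel → [c].
Occurrence 2 (position 5): no conditioning environment matches → elsewhere allophone [k].
Occurrence 3 (position 6): no conditioning environment matches → elsewhere allophone [k].

[c], [k], [k]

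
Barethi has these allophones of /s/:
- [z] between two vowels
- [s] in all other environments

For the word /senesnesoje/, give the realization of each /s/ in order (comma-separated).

Occurrence 1 (position 1): no conditioning environment matches → elsewhere allophone [s].
Occurrence 2 (position 5): no conditioning environment matches → elsewhere allophone [s].
Occurrence 3 (position 8): between two vowels → [z].

[s], [s], [z]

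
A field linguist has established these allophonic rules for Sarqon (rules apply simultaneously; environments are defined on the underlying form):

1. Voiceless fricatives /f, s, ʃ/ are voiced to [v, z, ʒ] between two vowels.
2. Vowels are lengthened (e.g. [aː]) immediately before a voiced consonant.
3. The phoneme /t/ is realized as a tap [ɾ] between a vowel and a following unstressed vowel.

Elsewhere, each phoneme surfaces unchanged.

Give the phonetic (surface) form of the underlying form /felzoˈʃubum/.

/f/ — word-initial; rule 1 does not apply here → [f].
/e/ — between /f/ and /l/, before a voiced consonant — surfaces as [eː] (rule 2).
/o/ (between /z/ and /ʃ/) fails the environment for rule 2, so it stays [o].
Rule 1 applies to /ʃ/ (between /o/ and /u/: between two vowels) → [ʒ].
/u/ (between /ʃ/ and /b/): before a voiced consonant, so rule 2 applies → [uː].
/u/ — between /b/ and /m/, before a voiced consonant — surfaces as [uː] (rule 2).

[feːlzoˈʒuːbuːm]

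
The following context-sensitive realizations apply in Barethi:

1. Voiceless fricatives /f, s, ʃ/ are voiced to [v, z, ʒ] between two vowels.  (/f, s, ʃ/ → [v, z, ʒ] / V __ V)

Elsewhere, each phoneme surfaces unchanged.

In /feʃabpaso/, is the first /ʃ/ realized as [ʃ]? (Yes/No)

No

/ʃ/ (between /e/ and /a/): between two vowels, so rule 1 applies → [ʒ].
The actual realization is [ʒ], not [ʃ].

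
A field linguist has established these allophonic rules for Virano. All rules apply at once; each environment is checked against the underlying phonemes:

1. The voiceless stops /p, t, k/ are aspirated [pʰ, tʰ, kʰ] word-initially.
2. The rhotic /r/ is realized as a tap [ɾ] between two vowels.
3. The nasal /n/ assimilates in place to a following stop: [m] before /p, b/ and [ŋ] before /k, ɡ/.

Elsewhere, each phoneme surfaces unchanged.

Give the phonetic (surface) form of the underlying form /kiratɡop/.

/k/ (word-initial) occurs word-initially → [kʰ] by rule 1.
/i/ (between /k/ and /r/) is unaffected → [i].
/r/ (between /i/ and /a/): between two vowels, so rule 2 applies → [ɾ].
/a/ (between /r/ and /t/) is unaffected → [a].
/t/ — between /a/ and /ɡ/; rule 1 does not apply here → [t].
/ɡ/ (between /t/ and /o/) is unaffected → [ɡ].
/o/ — not in any rule's target class → [o].
/p/ — word-final; rule 1 does not apply here → [p].

[kʰiɾatɡop]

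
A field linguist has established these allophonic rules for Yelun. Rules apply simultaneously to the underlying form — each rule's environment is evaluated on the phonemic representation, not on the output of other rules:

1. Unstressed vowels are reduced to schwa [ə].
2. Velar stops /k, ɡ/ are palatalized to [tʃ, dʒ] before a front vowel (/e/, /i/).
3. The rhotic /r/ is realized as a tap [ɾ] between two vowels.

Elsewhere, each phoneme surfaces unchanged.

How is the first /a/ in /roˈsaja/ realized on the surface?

/a/ (between /s/ and /j/) fails the environment for rule 1, so it stays [a].

[a]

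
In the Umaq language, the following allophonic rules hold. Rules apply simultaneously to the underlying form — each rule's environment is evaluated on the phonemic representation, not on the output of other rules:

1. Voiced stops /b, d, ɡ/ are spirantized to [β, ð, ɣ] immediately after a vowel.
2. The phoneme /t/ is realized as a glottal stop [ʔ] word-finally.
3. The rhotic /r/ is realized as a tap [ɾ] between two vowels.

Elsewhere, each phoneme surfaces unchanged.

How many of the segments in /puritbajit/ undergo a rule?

2

Segments that undergo a rule: /r/ → [ɾ] (rule 3); /t/ → [ʔ] (rule 2).
All other segments surface unchanged.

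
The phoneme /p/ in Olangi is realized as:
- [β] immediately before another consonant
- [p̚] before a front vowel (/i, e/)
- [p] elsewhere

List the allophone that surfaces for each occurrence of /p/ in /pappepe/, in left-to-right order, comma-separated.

Occurrence 1 (position 1): no conditioning environment matches → elsewhere allophone [p].
Occurrence 2 (position 3): immediately before another consonant → [β].
Occurrence 3 (position 4): before a front vowel (/i, e/) → [p̚].
Occurrence 4 (position 6): before a front vowel (/i, e/) → [p̚].

[p], [β], [p̚], [p̚]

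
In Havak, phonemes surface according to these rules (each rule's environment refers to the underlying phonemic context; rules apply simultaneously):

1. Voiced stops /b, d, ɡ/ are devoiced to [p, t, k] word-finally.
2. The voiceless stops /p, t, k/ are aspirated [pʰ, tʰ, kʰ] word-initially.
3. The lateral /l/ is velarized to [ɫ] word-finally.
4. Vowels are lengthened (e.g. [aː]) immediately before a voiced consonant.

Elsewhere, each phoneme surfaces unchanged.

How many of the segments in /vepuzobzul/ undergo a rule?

Segments that undergo a rule: /u/ → [uː] (rule 4); /o/ → [oː] (rule 4); /u/ → [uː] (rule 4); /l/ → [ɫ] (rule 3).
All other segments surface unchanged.

4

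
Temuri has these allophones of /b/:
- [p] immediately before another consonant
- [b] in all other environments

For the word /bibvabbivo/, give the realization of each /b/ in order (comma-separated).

Occurrence 1 (position 1): no conditioning environment matches → elsewhere allophone [b].
Occurrence 2 (position 3): immediately before another consonant → [p].
Occurrence 3 (position 6): immediately before another consonant → [p].
Occurrence 4 (position 7): no conditioning environment matches → elsewhere allophone [b].

[b], [p], [p], [b]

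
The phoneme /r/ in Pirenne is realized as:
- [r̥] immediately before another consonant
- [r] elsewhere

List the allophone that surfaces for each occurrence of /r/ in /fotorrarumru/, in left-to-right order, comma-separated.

Occurrence 1 (position 5): immediately before another consonant → [r̥].
Occurrence 2 (position 6): no conditioning environment matches → elsewhere allophone [r].
Occurrence 3 (position 8): no conditioning environment matches → elsewhere allophone [r].
Occurrence 4 (position 11): no conditioning environment matches → elsewhere allophone [r].

[r̥], [r], [r], [r]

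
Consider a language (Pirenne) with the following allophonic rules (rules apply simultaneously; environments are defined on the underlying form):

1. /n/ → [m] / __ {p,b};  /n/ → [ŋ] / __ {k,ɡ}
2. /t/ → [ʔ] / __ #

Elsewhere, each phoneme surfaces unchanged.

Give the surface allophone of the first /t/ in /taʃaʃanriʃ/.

/t/ (word-initial) fails the environment for rule 2, so it stays [t].

[t]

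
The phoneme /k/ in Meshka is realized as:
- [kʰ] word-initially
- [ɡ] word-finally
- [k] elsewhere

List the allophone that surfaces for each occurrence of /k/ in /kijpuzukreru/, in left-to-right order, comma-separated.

Occurrence 1 (position 1): word-initially → [kʰ].
Occurrence 2 (position 8): no conditioning environment matches → elsewhere allophone [k].

[kʰ], [k]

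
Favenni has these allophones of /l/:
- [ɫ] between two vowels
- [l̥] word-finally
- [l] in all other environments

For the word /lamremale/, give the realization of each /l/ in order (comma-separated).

[l], [ɫ]

Occurrence 1 (position 1): no conditioning environment matches → elsewhere allophone [l].
Occurrence 2 (position 8): between two vowels → [ɫ].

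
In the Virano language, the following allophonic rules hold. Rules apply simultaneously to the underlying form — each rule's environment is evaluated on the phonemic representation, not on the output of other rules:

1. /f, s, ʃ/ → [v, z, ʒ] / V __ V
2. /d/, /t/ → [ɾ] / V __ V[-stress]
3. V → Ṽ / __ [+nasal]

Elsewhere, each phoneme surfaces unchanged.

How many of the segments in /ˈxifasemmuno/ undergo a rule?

Segments that undergo a rule: /f/ → [v] (rule 1); /s/ → [z] (rule 1); /e/ → [ẽ] (rule 3); /u/ → [ũ] (rule 3).
All other segments surface unchanged.

4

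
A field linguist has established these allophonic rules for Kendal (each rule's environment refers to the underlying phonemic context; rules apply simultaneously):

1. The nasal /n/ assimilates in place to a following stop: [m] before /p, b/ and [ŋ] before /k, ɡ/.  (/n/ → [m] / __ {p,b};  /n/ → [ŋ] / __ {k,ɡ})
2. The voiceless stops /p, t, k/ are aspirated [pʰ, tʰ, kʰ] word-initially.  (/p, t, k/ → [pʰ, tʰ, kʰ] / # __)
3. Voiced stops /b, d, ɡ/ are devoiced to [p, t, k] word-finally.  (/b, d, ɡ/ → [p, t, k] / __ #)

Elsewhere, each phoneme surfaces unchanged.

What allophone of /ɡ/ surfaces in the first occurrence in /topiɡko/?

/ɡ/ (between /i/ and /k/) is in the target of rule 3 but the environment (word-finally) is not met → [ɡ].

[ɡ]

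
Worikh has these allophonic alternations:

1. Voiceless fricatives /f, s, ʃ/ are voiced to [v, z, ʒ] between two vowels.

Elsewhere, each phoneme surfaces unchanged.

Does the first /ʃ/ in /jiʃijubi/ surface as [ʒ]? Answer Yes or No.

/ʃ/ (between /i/ and /i/): between two vowels, so rule 1 applies → [ʒ].
The actual realization is [ʒ], which matches [ʒ].

Yes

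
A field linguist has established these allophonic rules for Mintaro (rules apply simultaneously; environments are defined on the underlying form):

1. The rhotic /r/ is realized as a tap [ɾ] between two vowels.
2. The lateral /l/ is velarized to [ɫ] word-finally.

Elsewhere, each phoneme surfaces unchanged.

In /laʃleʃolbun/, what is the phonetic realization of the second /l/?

/l/ (between /ʃ/ and /e/) fails the environment for rule 2, so it stays [l].

[l]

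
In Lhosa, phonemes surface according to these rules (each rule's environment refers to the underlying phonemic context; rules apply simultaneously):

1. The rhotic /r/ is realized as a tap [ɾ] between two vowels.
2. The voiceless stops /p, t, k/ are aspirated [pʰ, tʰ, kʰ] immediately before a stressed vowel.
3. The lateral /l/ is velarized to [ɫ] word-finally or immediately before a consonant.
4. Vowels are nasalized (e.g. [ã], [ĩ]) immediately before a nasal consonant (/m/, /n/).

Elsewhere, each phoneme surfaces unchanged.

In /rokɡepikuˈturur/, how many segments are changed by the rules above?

2

Segments that undergo a rule: /t/ → [tʰ] (rule 2); /r/ → [ɾ] (rule 1).
All other segments surface unchanged.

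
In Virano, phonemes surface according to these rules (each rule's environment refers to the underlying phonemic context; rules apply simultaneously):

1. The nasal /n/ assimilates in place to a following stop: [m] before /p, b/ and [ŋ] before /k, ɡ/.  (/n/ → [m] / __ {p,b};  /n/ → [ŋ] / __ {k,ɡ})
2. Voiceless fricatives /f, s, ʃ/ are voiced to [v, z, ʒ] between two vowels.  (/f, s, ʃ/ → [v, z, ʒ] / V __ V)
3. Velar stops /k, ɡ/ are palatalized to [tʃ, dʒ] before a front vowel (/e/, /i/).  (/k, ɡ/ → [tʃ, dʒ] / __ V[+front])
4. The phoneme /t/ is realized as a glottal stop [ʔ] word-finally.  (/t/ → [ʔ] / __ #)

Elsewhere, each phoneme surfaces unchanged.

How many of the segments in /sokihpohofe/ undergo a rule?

2

Segments that undergo a rule: /k/ → [tʃ] (rule 3); /f/ → [v] (rule 2).
All other segments surface unchanged.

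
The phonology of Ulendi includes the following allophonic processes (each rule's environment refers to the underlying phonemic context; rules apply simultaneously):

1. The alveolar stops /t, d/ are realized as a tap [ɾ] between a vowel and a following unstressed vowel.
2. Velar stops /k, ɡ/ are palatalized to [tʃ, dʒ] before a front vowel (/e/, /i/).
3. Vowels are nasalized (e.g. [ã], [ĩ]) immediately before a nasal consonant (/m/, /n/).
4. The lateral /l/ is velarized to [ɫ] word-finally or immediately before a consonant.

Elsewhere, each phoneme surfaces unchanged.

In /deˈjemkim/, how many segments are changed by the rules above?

3

Segments that undergo a rule: /e/ → [ẽ] (rule 3); /k/ → [tʃ] (rule 2); /i/ → [ĩ] (rule 3).
All other segments surface unchanged.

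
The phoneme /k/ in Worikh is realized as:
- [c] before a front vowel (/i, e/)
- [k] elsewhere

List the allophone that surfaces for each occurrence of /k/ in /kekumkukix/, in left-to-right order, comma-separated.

Occurrence 1 (position 1): before a front vowel → [c].
Occurrence 2 (position 3): no conditioning environment matches → elsewhere allophone [k].
Occurrence 3 (position 6): no conditioning environment matches → elsewhere allophone [k].
Occurrence 4 (position 8): before a front vowel → [c].

[c], [k], [k], [c]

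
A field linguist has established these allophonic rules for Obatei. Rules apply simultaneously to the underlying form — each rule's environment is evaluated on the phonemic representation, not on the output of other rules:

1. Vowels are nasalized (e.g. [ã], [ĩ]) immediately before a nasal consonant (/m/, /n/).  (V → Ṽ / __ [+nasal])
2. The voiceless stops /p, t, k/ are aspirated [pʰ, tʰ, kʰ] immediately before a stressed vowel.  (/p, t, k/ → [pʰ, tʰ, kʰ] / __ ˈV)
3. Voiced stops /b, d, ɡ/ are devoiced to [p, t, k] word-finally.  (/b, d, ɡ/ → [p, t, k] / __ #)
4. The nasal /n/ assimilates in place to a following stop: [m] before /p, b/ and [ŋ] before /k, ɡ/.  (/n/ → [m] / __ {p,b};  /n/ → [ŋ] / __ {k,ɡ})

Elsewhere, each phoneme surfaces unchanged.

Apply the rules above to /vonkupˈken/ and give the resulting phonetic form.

/v/ (word-initial): no rule targets it → [v].
/o/ (between /v/ and /n/): before a nasal consonant, so rule 1 applies → [õ].
/n/ (between /o/ and /k/) occurs before a labial or velar stop → [ŋ] by rule 4.
/k/ (between /n/ and /u/) fails the environment for rule 2, so it stays [k].
/u/ (between /k/ and /p/): rule 1 targets it, but not before a nasal consonant → unchanged [u].
/p/ (between /u/ and /k/) fails the environment for rule 2, so it stays [p].
/k/ (between /p/ and /e/): immediately before a stressed vowel, so rule 2 applies → [kʰ].
Rule 1 applies to /e/ (between /k/ and /n/: before a nasal consonant) → [ẽ].
/n/ (word-final) fails the environment for rule 4, so it stays [n].

[võŋkupˈkʰẽn]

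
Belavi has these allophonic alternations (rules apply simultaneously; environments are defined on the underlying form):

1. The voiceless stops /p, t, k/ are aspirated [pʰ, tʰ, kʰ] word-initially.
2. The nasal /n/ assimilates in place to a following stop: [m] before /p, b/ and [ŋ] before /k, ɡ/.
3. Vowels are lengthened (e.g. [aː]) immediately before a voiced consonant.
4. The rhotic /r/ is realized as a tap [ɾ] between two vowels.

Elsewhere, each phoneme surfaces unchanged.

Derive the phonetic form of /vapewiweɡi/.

[vapeːwiːweːɡi]

/a/ (between /v/ and /p/): rule 3 targets it, but not before a voiced consonant → unchanged [a].
/p/ (between /a/ and /e/) is in the target of rule 1 but the environment (word-initially) is not met → [p].
/e/ meets the environment for rule 3 (before a voiced consonant) → [eː].
/i/ (between /w/ and /w/) occurs before a voiced consonant → [iː] by rule 3.
/e/ (between /w/ and /ɡ/) occurs before a voiced consonant → [eː] by rule 3.
/i/ (word-final) is in the target of rule 3 but the environment (before a voiced consonant) is not met → [i].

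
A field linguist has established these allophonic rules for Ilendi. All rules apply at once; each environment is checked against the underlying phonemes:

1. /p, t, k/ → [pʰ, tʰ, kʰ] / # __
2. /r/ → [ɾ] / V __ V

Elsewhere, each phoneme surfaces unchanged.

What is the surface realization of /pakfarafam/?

[pʰakfaɾafam]

Rule 1 applies to /p/ (word-initial: word-initially) → [pʰ].
/a/ — not in any rule's target class → [a].
/k/ — between /a/ and /f/; rule 1 does not apply here → [k].
/f/ (between /k/ and /a/) is unaffected → [f].
/a/ — not in any rule's target class → [a].
/r/ (between /a/ and /a/): between two vowels, so rule 2 applies → [ɾ].
/a/ — not in any rule's target class → [a].
/f/ stays [f].
/a/ (between /f/ and /m/): no rule targets it → [a].
/m/ — not in any rule's target class → [m].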